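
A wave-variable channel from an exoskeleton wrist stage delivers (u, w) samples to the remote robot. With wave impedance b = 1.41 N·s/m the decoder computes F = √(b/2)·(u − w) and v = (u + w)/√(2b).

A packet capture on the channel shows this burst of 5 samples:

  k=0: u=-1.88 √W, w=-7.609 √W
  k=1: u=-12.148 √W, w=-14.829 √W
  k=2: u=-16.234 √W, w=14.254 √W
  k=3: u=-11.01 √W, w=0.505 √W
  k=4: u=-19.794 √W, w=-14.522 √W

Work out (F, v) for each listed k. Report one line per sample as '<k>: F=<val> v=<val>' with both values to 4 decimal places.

k=0: u−w=5.7290, u+w=-9.4890; √(b/2)=0.8396, √(2b)=1.6793; F=0.8396×5.729=4.8103, v=-9.4890/1.6793=-5.6506
k=1: u−w=2.6810, u+w=-26.9770; √(b/2)=0.8396, √(2b)=1.6793; F=0.8396×2.681=2.2511, v=-26.9770/1.6793=-16.0646
k=2: u−w=-30.4880, u+w=-1.9800; √(b/2)=0.8396, √(2b)=1.6793; F=0.8396×(-30.488)=-25.5990, v=-1.9800/1.6793=-1.1791
k=3: u−w=-11.5150, u+w=-10.5050; √(b/2)=0.8396, √(2b)=1.6793; F=0.8396×(-11.515)=-9.6685, v=-10.5050/1.6793=-6.2556
k=4: u−w=-5.2720, u+w=-34.3160; √(b/2)=0.8396, √(2b)=1.6793; F=0.8396×(-5.272)=-4.4266, v=-34.3160/1.6793=-20.4349

0: F=4.8103 v=-5.6506
1: F=2.2511 v=-16.0646
2: F=-25.5990 v=-1.1791
3: F=-9.6685 v=-6.2556
4: F=-4.4266 v=-20.4349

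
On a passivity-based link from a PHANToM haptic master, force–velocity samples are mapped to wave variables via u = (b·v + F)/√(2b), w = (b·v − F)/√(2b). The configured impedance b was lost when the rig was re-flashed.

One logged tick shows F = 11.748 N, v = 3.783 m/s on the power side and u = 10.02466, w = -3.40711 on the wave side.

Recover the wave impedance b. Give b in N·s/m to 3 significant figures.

b = 1.53 N·s/m

u + w = 6.61755;  u + w = √(2b)·v, so √(2b) = 6.61755/3.783 = 1.74929.
b = (√(2b))²/2 = 3.06000/2 = 1.53000.
(Check via u − w = 2F/√(2b): u − w = 13.43177, 2F/√(2b) = 13.43176.)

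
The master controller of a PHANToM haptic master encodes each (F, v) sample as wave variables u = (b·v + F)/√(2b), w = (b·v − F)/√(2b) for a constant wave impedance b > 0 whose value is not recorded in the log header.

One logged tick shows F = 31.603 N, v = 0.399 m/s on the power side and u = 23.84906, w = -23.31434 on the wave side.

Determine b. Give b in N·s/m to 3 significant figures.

u + w = 0.5347;  u + w = √(2b)·v, so √(2b) = 0.5347/0.399 = 1.3402.
b = (√(2b))²/2 = 1.7960/2 = 0.8980.
(Check via u − w = 2F/√(2b): u − w = 47.1634, 2F/√(2b) = 47.1634.)

b = 0.898 N·s/m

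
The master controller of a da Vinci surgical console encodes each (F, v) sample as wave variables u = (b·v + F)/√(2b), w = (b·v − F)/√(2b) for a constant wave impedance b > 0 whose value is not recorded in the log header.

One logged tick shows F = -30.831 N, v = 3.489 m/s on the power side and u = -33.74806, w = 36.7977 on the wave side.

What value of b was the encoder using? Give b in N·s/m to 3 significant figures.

u + w = 3.0496;  u + w = √(2b)·v, so √(2b) = 3.0496/3.489 = 0.8741.
b = (√(2b))²/2 = 0.7640/2 = 0.3820.
(Check via u − w = 2F/√(2b): u − w = -70.5458, 2F/√(2b) = -70.5456.)

b = 0.382 N·s/m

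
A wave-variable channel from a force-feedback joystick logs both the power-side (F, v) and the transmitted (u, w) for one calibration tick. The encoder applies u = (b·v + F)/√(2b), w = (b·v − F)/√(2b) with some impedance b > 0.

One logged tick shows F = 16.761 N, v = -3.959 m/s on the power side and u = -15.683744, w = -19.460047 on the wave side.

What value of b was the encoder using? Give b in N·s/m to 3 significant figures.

u + w = -35.143791;  u + w = √(2b)·v, so √(2b) = -35.143791/(-3.959) = 8.876936.
b = (√(2b))²/2 = 78.799999/2 = 39.399999.
(Check via u − w = 2F/√(2b): u − w = 3.776303, 2F/√(2b) = 3.776303.)

b = 39.4 N·s/m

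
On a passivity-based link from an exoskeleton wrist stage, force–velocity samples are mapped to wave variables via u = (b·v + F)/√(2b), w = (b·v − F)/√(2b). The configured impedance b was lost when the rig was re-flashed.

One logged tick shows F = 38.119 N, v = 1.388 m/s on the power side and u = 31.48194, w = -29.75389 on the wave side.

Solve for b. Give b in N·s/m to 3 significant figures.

b = 0.775 N·s/m

u + w = 1.72805;  u + w = √(2b)·v, so √(2b) = 1.72805/1.388 = 1.24499.
b = (√(2b))²/2 = 1.55001/2 = 0.77500.
(Check via u − w = 2F/√(2b): u − w = 61.23583, 2F/√(2b) = 61.23570.)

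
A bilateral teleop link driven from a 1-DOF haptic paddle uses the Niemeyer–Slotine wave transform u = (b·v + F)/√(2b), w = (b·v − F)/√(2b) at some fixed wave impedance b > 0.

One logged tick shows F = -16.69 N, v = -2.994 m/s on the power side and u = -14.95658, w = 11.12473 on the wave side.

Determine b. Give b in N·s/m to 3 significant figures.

b = 0.819 N·s/m

u + w = -3.8319;  u + w = √(2b)·v, so √(2b) = -3.8319/(-2.994) = 1.2798.
b = (√(2b))²/2 = 1.6380/2 = 0.8190.
(Check via u − w = 2F/√(2b): u − w = -26.0813, 2F/√(2b) = -26.0813.)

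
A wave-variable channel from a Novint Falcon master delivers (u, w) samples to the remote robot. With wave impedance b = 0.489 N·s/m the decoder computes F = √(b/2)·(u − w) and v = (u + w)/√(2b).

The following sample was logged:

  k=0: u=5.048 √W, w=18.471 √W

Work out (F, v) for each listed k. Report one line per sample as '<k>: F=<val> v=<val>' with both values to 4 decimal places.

k=0: u−w=-13.4230, u+w=23.5190; √(b/2)=0.4945, √(2b)=0.9889; F=0.4945×(-13.423)=-6.6373, v=23.5190/0.9889=23.7821

0: F=-6.6373 v=23.7821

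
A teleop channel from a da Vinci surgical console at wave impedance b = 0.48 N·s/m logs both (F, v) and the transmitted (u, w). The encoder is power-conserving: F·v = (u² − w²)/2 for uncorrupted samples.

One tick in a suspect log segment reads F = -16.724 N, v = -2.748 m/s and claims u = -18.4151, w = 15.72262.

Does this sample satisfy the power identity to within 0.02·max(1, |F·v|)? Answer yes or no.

F·v = (-16.724)×(-2.748) = 45.95755 W.
(u² − w²)/2 = (339.11591 − 247.20078)/2 = 45.95756 W.
|Δ| = 0.00001;  2% of max(1, |F·v|) = 0.91915.

yes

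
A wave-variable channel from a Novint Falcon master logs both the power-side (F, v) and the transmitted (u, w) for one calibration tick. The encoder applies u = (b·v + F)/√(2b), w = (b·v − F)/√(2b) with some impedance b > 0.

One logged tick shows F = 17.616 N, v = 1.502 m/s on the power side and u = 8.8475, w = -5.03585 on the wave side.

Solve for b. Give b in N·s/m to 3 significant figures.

b = 3.22 N·s/m

u + w = 3.81165;  u + w = √(2b)·v, so √(2b) = 3.81165/1.502 = 2.53772.
b = (√(2b))²/2 = 6.44000/2 = 3.22000.
(Check via u − w = 2F/√(2b): u − w = 13.88335, 2F/√(2b) = 13.88335.)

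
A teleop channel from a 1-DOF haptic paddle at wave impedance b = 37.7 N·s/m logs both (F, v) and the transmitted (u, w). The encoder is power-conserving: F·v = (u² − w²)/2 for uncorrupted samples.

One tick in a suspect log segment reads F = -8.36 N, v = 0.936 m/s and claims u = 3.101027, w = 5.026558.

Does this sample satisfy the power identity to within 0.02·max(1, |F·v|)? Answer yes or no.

F·v = (-8.36)×0.936 = -7.824960 W.
(u² − w²)/2 = (9.616368 − 25.266285)/2 = -7.824958 W.
|Δ| = 0.000002;  2% of max(1, |F·v|) = 0.156499.

yes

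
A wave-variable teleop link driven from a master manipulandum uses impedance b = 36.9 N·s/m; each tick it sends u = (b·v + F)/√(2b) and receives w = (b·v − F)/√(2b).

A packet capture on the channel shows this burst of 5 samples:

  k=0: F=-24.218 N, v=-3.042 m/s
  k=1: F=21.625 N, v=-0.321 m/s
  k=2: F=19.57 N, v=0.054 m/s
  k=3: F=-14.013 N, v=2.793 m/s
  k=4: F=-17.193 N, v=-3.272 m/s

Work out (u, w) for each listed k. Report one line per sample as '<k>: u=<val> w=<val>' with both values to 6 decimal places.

k=0: b·v=36.9×(-3.042)=-112.249800; √(2b)=8.590693; u=(-112.249800+(-24.218))/8.590693=-15.885541, w=(-112.249800−(-24.218))/8.590693=-10.247346
k=1: b·v=36.9×(-0.321)=-11.844900; √(2b)=8.590693; u=(-11.844900+21.625)/8.590693=1.138453, w=(-11.844900−21.625)/8.590693=-3.896065
k=2: b·v=36.9×0.054=1.992600; √(2b)=8.590693; u=(1.992600+19.57)/8.590693=2.509996, w=(1.992600−19.57)/8.590693=-2.046098
k=3: b·v=36.9×2.793=103.061700; √(2b)=8.590693; u=(103.061700+(-14.013))/8.590693=10.365718, w=(103.061700−(-14.013))/8.590693=13.628086
k=4: b·v=36.9×(-3.272)=-120.736800; √(2b)=8.590693; u=(-120.736800+(-17.193))/8.590693=-16.055725, w=(-120.736800−(-17.193))/8.590693=-12.053021

0: u=-15.885541 w=-10.247346
1: u=1.138453 w=-3.896065
2: u=2.509996 w=-2.046098
3: u=10.365718 w=13.628086
4: u=-16.055725 w=-12.053021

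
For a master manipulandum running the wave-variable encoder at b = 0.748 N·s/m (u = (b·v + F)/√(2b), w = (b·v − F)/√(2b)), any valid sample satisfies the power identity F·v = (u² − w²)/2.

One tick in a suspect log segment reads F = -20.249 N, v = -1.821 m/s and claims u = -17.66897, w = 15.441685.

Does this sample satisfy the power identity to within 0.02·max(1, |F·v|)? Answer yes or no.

yes

F·v = (-20.249)×(-1.821) = 36.873429 W.
(u² − w²)/2 = (312.192501 − 238.445636)/2 = 36.873433 W.
|Δ| = 0.000004;  2% of max(1, |F·v|) = 0.737469.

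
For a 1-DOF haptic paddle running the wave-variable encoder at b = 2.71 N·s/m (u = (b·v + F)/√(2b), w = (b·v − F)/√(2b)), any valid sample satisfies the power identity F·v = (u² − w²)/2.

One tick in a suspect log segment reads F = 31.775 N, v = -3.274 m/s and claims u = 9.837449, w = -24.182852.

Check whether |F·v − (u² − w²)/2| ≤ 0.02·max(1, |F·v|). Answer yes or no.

F·v = 31.775×(-3.274) = -104.031350 W.
(u² − w²)/2 = (96.775403 − 584.810331)/2 = -244.017464 W.
|Δ| = 139.986114;  2% of max(1, |F·v|) = 2.080627.

no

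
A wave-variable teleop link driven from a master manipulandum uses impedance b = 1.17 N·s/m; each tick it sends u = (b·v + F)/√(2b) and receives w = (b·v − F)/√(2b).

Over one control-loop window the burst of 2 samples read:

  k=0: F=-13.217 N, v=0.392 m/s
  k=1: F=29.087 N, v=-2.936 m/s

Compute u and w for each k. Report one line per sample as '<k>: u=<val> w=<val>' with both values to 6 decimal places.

0: u=-8.340401 w=8.940046
1: u=16.769159 w=-21.260375

k=0: b·v=1.17×0.392=0.458640; √(2b)=1.529706; u=(0.458640+(-13.217))/1.529706=-8.340401, w=(0.458640−(-13.217))/1.529706=8.940046
k=1: b·v=1.17×(-2.936)=-3.435120; √(2b)=1.529706; u=(-3.435120+29.087)/1.529706=16.769159, w=(-3.435120−29.087)/1.529706=-21.260375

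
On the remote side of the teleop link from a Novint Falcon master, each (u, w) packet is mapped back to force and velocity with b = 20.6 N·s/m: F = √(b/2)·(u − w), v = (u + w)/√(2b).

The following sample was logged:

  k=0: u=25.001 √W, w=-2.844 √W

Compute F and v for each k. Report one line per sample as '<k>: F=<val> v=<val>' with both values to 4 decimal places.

k=0: u−w=27.8450, u+w=22.1570; √(b/2)=3.2094, √(2b)=6.4187; F=3.2094×27.845=89.3647, v=22.1570/6.4187=3.4519

0: F=89.3647 v=3.4519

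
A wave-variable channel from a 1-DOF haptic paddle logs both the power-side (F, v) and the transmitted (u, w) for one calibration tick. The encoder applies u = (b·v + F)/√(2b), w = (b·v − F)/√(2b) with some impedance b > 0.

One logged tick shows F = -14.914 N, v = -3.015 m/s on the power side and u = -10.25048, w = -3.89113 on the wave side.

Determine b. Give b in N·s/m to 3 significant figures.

b = 11 N·s/m

u + w = -14.1416;  u + w = √(2b)·v, so √(2b) = -14.1416/(-3.015) = 4.6904.
b = (√(2b))²/2 = 22.0000/2 = 11.0000.
(Check via u − w = 2F/√(2b): u − w = -6.3593, 2F/√(2b) = -6.3593.)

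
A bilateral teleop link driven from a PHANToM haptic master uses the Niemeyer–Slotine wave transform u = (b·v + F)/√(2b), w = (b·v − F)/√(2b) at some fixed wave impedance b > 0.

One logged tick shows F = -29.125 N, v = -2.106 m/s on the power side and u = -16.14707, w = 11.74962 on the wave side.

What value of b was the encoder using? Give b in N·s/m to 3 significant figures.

b = 2.18 N·s/m

u + w = -4.3974;  u + w = √(2b)·v, so √(2b) = -4.3974/(-2.106) = 2.0881.
b = (√(2b))²/2 = 4.3600/2 = 2.1800.
(Check via u − w = 2F/√(2b): u − w = -27.8967, 2F/√(2b) = -27.8967.)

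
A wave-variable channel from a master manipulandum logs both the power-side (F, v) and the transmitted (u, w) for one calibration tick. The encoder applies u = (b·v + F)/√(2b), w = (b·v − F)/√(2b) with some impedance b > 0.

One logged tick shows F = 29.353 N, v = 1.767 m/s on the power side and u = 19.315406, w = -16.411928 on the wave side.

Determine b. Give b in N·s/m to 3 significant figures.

b = 1.35 N·s/m

u + w = 2.903478;  u + w = √(2b)·v, so √(2b) = 2.903478/1.767 = 1.643168.
b = (√(2b))²/2 = 2.700001/2 = 1.350001.
(Check via u − w = 2F/√(2b): u − w = 35.727334, 2F/√(2b) = 35.727325.)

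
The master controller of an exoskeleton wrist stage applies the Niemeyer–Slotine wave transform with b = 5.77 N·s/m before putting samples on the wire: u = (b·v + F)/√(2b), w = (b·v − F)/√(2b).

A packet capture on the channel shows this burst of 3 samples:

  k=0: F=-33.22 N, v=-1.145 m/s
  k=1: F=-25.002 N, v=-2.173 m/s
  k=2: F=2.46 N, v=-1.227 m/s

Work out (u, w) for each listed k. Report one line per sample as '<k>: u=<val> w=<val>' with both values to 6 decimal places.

0: u=-11.723867 w=7.834236
1: u=-11.050802 w=3.668996
2: u=-1.359939 w=-2.808251

k=0: b·v=5.77×(-1.145)=-6.606650; √(2b)=3.397058; u=(-6.606650+(-33.22))/3.397058=-11.723867, w=(-6.606650−(-33.22))/3.397058=7.834236
k=1: b·v=5.77×(-2.173)=-12.538210; √(2b)=3.397058; u=(-12.538210+(-25.002))/3.397058=-11.050802, w=(-12.538210−(-25.002))/3.397058=3.668996
k=2: b·v=5.77×(-1.227)=-7.079790; √(2b)=3.397058; u=(-7.079790+2.46)/3.397058=-1.359939, w=(-7.079790−2.46)/3.397058=-2.808251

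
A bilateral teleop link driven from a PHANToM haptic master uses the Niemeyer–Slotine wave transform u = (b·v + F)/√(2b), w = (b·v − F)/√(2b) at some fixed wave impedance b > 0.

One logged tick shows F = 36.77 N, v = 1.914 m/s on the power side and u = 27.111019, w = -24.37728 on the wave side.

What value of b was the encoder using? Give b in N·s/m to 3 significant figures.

b = 1.02 N·s/m

u + w = 2.733739;  u + w = √(2b)·v, so √(2b) = 2.733739/1.914 = 1.428286.
b = (√(2b))²/2 = 2.040000/2 = 1.020000.
(Check via u − w = 2F/√(2b): u − w = 51.488299, 2F/√(2b) = 51.488295.)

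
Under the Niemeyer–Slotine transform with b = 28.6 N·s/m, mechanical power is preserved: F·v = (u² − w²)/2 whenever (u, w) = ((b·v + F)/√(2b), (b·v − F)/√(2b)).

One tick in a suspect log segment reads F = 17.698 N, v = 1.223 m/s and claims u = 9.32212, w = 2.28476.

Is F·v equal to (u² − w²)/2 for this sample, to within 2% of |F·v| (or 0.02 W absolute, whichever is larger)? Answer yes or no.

F·v = 17.698×1.223 = 21.64465 W.
(u² − w²)/2 = (86.90192 − 5.22013)/2 = 40.84090 W.
|Δ| = 19.19624;  2% of max(1, |F·v|) = 0.43289.

no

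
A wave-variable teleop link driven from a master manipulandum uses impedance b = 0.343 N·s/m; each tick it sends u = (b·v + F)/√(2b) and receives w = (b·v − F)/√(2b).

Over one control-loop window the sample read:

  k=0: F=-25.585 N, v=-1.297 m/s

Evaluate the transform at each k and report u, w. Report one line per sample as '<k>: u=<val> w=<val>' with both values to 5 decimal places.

0: u=-31.42751 w=30.35327

k=0: b·v=0.343×(-1.297)=-0.44487; √(2b)=0.82825; u=(-0.44487+(-25.585))/0.82825=-31.42751, w=(-0.44487−(-25.585))/0.82825=30.35327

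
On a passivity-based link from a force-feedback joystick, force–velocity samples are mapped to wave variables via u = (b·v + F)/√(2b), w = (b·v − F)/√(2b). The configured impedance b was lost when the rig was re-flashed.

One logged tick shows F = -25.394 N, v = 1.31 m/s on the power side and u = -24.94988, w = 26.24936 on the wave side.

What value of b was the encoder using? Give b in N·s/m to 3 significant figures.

u + w = 1.29948;  u + w = √(2b)·v, so √(2b) = 1.29948/1.31 = 0.99197.
b = (√(2b))²/2 = 0.98400/2 = 0.49200.
(Check via u − w = 2F/√(2b): u − w = -51.19924, 2F/√(2b) = -51.19916.)

b = 0.492 N·s/m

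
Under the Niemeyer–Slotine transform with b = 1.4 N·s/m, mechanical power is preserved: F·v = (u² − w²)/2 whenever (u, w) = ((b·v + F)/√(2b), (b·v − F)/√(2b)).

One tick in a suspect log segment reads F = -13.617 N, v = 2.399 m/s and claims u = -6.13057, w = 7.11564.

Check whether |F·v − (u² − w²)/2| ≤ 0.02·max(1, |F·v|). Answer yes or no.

F·v = (-13.617)×2.399 = -32.66718 W.
(u² − w²)/2 = (37.58389 − 50.63233)/2 = -6.52422 W.
|Δ| = 26.14296;  2% of max(1, |F·v|) = 0.65334.

no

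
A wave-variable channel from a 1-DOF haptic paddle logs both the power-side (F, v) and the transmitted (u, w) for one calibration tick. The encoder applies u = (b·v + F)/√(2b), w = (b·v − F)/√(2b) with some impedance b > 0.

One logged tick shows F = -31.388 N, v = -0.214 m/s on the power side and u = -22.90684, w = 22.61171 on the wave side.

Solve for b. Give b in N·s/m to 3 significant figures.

u + w = -0.29513;  u + w = √(2b)·v, so √(2b) = -0.29513/(-0.214) = 1.37911.
b = (√(2b))²/2 = 1.90195/2 = 0.95098.
(Check via u − w = 2F/√(2b): u − w = -45.51855, 2F/√(2b) = -45.51914.)

b = 0.951 N·s/m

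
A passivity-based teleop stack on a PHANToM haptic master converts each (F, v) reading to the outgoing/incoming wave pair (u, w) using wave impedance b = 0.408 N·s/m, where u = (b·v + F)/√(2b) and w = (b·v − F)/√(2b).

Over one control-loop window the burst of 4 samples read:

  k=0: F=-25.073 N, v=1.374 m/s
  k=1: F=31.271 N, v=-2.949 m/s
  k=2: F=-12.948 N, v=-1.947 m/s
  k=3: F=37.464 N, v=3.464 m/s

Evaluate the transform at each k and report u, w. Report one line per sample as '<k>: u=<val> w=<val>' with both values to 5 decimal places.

k=0: b·v=0.408×1.374=0.56059; √(2b)=0.90333; u=(0.56059+(-25.073))/0.90333=-27.13569, w=(0.56059−(-25.073))/0.90333=28.37686
k=1: b·v=0.408×(-2.949)=-1.20319; √(2b)=0.90333; u=(-1.20319+31.271)/0.90333=33.28562, w=(-1.20319−31.271)/0.90333=-35.94953
k=2: b·v=0.408×(-1.947)=-0.79438; √(2b)=0.90333; u=(-0.79438+(-12.948))/0.90333=-15.21307, w=(-0.79438−(-12.948))/0.90333=13.45429
k=3: b·v=0.408×3.464=1.41331; √(2b)=0.90333; u=(1.41331+37.464)/0.90333=43.03791, w=(1.41331−37.464)/0.90333=-39.90878

0: u=-27.13569 w=28.37686
1: u=33.28562 w=-35.94953
2: u=-15.21307 w=13.45429
3: u=43.03791 w=-39.90878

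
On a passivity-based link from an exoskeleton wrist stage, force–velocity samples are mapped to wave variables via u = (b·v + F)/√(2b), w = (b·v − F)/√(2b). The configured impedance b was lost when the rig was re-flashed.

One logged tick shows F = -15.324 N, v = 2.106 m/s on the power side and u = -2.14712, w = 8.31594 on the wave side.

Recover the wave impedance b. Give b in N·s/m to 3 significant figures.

b = 4.29 N·s/m

u + w = 6.1688;  u + w = √(2b)·v, so √(2b) = 6.1688/2.106 = 2.9292.
b = (√(2b))²/2 = 8.5800/2 = 4.2900.
(Check via u − w = 2F/√(2b): u − w = -10.4631, 2F/√(2b) = -10.4631.)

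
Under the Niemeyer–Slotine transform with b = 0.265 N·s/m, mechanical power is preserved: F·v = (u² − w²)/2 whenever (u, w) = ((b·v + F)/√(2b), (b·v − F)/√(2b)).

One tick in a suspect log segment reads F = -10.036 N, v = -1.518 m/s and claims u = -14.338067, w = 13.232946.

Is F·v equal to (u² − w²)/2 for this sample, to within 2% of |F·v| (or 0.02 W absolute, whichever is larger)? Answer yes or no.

yes

F·v = (-10.036)×(-1.518) = 15.234648 W.
(u² − w²)/2 = (205.580165 − 175.110860)/2 = 15.234653 W.
|Δ| = 0.000005;  2% of max(1, |F·v|) = 0.304693.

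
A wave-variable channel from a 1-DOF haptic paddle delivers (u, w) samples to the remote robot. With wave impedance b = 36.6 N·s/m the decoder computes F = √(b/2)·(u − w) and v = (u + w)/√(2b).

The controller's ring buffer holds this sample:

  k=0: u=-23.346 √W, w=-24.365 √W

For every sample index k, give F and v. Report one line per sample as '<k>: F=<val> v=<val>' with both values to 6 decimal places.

k=0: u−w=1.019000, u+w=-47.711000; √(b/2)=4.277850, √(2b)=8.555700; F=4.277850×1.019=4.359129, v=-47.711000/8.555700=-5.576516

0: F=4.359129 v=-5.576516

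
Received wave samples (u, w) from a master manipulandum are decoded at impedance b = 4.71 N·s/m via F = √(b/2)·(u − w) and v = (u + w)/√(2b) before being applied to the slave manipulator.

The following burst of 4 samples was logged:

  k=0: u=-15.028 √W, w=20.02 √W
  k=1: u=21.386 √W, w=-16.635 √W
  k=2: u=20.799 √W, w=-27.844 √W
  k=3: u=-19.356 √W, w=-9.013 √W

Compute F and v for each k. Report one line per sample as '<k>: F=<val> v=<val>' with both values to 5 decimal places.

k=0: u−w=-35.04800, u+w=4.99200; √(b/2)=1.53460, √(2b)=3.06920; F=1.53460×(-35.048)=-53.78469, v=4.99200/3.06920=1.62648
k=1: u−w=38.02100, u+w=4.75100; √(b/2)=1.53460, √(2b)=3.06920; F=1.53460×38.021=58.34706, v=4.75100/3.06920=1.54796
k=2: u−w=48.64300, u+w=-7.04500; √(b/2)=1.53460, √(2b)=3.06920; F=1.53460×48.643=74.64759, v=-7.04500/3.06920=-2.29539
k=3: u−w=-10.34300, u+w=-28.36900; √(b/2)=1.53460, √(2b)=3.06920; F=1.53460×(-10.343)=-15.87238, v=-28.36900/3.06920=-9.24312

0: F=-53.78469 v=1.62648
1: F=58.34706 v=1.54796
2: F=74.64759 v=-2.29539
3: F=-15.87238 v=-9.24312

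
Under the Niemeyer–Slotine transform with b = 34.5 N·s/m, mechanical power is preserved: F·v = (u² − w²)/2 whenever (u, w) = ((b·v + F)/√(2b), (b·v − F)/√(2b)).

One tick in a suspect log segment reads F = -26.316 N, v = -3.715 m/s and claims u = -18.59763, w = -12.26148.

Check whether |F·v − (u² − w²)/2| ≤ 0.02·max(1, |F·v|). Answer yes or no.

yes

F·v = (-26.316)×(-3.715) = 97.76394 W.
(u² − w²)/2 = (345.87184 − 150.34389)/2 = 97.76397 W.
|Δ| = 0.00003;  2% of max(1, |F·v|) = 1.95528.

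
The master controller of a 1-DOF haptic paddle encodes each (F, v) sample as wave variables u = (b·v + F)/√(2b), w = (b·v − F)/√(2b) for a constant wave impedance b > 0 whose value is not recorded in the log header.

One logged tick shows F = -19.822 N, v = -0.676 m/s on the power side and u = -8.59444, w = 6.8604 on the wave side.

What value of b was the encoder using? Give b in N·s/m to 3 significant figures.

b = 3.29 N·s/m

u + w = -1.73404;  u + w = √(2b)·v, so √(2b) = -1.73404/(-0.676) = 2.56515.
b = (√(2b))²/2 = 6.57998/2 = 3.28999.
(Check via u − w = 2F/√(2b): u − w = -15.45484, 2F/√(2b) = -15.45486.)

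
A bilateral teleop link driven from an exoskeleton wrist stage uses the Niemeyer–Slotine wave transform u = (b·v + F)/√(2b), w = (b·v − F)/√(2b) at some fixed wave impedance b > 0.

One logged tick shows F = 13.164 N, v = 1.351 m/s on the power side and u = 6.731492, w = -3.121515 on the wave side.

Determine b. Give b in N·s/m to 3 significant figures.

u + w = 3.609977;  u + w = √(2b)·v, so √(2b) = 3.609977/1.351 = 2.672078.
b = (√(2b))²/2 = 7.139999/2 = 3.570000.
(Check via u − w = 2F/√(2b): u − w = 9.853007, 2F/√(2b) = 9.853007.)

b = 3.57 N·s/m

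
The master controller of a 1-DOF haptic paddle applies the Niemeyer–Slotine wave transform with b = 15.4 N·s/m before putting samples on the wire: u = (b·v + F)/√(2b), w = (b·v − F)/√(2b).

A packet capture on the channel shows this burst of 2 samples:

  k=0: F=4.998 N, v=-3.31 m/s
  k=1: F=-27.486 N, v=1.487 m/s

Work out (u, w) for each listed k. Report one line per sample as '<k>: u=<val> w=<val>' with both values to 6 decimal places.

0: u=-8.284300 w=-10.085454
1: u=-0.826376 w=9.078891

k=0: b·v=15.4×(-3.31)=-50.974000; √(2b)=5.549775; u=(-50.974000+4.998)/5.549775=-8.284300, w=(-50.974000−4.998)/5.549775=-10.085454
k=1: b·v=15.4×1.487=22.899800; √(2b)=5.549775; u=(22.899800+(-27.486))/5.549775=-0.826376, w=(22.899800−(-27.486))/5.549775=9.078891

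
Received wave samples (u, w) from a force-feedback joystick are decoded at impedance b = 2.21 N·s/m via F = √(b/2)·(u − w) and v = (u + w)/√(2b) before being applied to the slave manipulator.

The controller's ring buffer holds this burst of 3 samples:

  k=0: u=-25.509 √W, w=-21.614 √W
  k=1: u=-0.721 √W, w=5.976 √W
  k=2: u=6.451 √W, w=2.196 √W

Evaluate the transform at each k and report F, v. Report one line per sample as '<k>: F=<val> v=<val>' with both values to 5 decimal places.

k=0: u−w=-3.89500, u+w=-47.12300; √(b/2)=1.05119, √(2b)=2.10238; F=1.05119×(-3.895)=-4.09438, v=-47.12300/2.10238=-22.41413
k=1: u−w=-6.69700, u+w=5.25500; √(b/2)=1.05119, √(2b)=2.10238; F=1.05119×(-6.697)=-7.03982, v=5.25500/2.10238=2.49955
k=2: u−w=4.25500, u+w=8.64700; √(b/2)=1.05119, √(2b)=2.10238; F=1.05119×4.255=4.47281, v=8.64700/2.10238=4.11296

0: F=-4.09438 v=-22.41413
1: F=-7.03982 v=2.49955
2: F=4.47281 v=4.11296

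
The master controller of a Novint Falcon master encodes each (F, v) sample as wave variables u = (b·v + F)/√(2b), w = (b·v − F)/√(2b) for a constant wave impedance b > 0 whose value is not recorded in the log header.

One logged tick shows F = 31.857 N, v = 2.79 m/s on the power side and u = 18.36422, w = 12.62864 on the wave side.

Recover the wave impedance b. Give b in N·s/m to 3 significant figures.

b = 61.7 N·s/m

u + w = 30.99286;  u + w = √(2b)·v, so √(2b) = 30.99286/2.79 = 11.10855.
b = (√(2b))²/2 = 123.39993/2 = 61.69996.
(Check via u − w = 2F/√(2b): u − w = 5.73558, 2F/√(2b) = 5.73558.)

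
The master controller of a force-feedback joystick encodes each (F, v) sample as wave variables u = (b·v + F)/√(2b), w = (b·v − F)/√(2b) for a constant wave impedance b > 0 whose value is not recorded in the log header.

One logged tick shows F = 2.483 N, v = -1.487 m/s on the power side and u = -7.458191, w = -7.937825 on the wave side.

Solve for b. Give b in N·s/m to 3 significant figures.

b = 53.6 N·s/m

u + w = -15.396016;  u + w = √(2b)·v, so √(2b) = -15.396016/(-1.487) = 10.353743.
b = (√(2b))²/2 = 107.199996/2 = 53.599998.
(Check via u − w = 2F/√(2b): u − w = 0.479634, 2F/√(2b) = 0.479633.)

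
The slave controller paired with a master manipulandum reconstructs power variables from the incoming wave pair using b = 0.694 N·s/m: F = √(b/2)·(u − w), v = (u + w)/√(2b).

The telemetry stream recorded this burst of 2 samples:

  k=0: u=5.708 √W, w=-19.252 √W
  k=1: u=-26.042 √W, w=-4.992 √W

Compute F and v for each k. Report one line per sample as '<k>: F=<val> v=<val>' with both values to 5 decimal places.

0: F=14.70311 v=-11.49614
1: F=-12.39986 v=-26.34165

k=0: u−w=24.96000, u+w=-13.54400; √(b/2)=0.58907, √(2b)=1.17813; F=0.58907×24.96=14.70311, v=-13.54400/1.17813=-11.49614
k=1: u−w=-21.05000, u+w=-31.03400; √(b/2)=0.58907, √(2b)=1.17813; F=0.58907×(-21.05)=-12.39986, v=-31.03400/1.17813=-26.34165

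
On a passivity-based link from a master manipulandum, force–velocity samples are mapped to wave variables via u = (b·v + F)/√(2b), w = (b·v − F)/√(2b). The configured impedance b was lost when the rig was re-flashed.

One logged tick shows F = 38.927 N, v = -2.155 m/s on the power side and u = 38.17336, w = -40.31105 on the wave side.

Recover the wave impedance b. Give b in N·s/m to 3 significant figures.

u + w = -2.13769;  u + w = √(2b)·v, so √(2b) = -2.13769/(-2.155) = 0.99197.
b = (√(2b))²/2 = 0.98400/2 = 0.49200.
(Check via u − w = 2F/√(2b): u − w = 78.48441, 2F/√(2b) = 78.48442.)

b = 0.492 N·s/m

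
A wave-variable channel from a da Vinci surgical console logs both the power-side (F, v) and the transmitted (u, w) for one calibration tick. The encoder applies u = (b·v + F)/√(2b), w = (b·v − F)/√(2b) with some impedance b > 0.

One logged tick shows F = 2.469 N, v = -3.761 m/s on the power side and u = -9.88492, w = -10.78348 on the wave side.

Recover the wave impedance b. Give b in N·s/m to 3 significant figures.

u + w = -20.6684;  u + w = √(2b)·v, so √(2b) = -20.6684/(-3.761) = 5.4955.
b = (√(2b))²/2 = 30.2000/2 = 15.1000.
(Check via u − w = 2F/√(2b): u − w = 0.8986, 2F/√(2b) = 0.8986.)

b = 15.1 N·s/m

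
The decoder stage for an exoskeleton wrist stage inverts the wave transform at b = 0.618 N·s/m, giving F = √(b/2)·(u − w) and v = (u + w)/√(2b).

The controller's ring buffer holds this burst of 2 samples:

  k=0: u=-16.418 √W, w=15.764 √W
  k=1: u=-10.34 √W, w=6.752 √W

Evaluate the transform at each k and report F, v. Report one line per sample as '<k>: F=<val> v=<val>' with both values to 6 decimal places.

0: F=-17.889256 v=-0.588259
1: F=-9.501061 v=-3.227329

k=0: u−w=-32.182000, u+w=-0.654000; √(b/2)=0.555878, √(2b)=1.111755; F=0.555878×(-32.182)=-17.889256, v=-0.654000/1.111755=-0.588259
k=1: u−w=-17.092000, u+w=-3.588000; √(b/2)=0.555878, √(2b)=1.111755; F=0.555878×(-17.092)=-9.501061, v=-3.588000/1.111755=-3.227329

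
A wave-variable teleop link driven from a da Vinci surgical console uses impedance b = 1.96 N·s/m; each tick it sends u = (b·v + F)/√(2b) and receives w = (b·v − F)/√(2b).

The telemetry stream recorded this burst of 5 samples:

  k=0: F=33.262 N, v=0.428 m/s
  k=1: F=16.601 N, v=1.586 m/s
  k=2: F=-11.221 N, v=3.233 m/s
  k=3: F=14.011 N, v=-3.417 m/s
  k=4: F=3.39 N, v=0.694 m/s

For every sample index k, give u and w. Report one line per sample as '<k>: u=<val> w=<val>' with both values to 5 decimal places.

0: u=17.22355 w=-16.37615
1: u=9.95483 w=-6.81471
2: u=-2.46695 w=8.86797
3: u=3.69397 w=-10.45928
4: u=2.39923 w=-1.02518

k=0: b·v=1.96×0.428=0.83888; √(2b)=1.97990; u=(0.83888+33.262)/1.97990=17.22355, w=(0.83888−33.262)/1.97990=-16.37615
k=1: b·v=1.96×1.586=3.10856; √(2b)=1.97990; u=(3.10856+16.601)/1.97990=9.95483, w=(3.10856−16.601)/1.97990=-6.81471
k=2: b·v=1.96×3.233=6.33668; √(2b)=1.97990; u=(6.33668+(-11.221))/1.97990=-2.46695, w=(6.33668−(-11.221))/1.97990=8.86797
k=3: b·v=1.96×(-3.417)=-6.69732; √(2b)=1.97990; u=(-6.69732+14.011)/1.97990=3.69397, w=(-6.69732−14.011)/1.97990=-10.45928
k=4: b·v=1.96×0.694=1.36024; √(2b)=1.97990; u=(1.36024+3.39)/1.97990=2.39923, w=(1.36024−3.39)/1.97990=-1.02518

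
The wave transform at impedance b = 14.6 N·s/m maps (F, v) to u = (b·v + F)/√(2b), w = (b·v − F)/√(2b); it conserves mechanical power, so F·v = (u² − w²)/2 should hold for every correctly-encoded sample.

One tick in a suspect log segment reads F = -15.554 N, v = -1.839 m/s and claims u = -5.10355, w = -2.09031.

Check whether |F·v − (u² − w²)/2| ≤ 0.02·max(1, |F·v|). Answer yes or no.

no

F·v = (-15.554)×(-1.839) = 28.60381 W.
(u² − w²)/2 = (26.04622 − 4.36940)/2 = 10.83841 W.
|Δ| = 17.76539;  2% of max(1, |F·v|) = 0.57208.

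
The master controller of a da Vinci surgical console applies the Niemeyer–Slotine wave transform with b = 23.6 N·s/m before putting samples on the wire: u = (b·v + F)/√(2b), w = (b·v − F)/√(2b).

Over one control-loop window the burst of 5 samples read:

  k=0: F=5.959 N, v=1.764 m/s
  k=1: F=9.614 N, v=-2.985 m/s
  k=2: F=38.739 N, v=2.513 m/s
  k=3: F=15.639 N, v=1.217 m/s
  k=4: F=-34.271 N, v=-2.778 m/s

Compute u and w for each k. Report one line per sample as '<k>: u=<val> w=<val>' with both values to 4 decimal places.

0: u=6.9269 w=5.1922
1: u=-8.8544 w=-11.6532
2: u=14.2711 w=2.9938
3: u=6.4569 w=1.9042
4: u=-14.5311 w=-4.5544

k=0: b·v=23.6×1.764=41.6304; √(2b)=6.8702; u=(41.6304+5.959)/6.8702=6.9269, w=(41.6304−5.959)/6.8702=5.1922
k=1: b·v=23.6×(-2.985)=-70.4460; √(2b)=6.8702; u=(-70.4460+9.614)/6.8702=-8.8544, w=(-70.4460−9.614)/6.8702=-11.6532
k=2: b·v=23.6×2.513=59.3068; √(2b)=6.8702; u=(59.3068+38.739)/6.8702=14.2711, w=(59.3068−38.739)/6.8702=2.9938
k=3: b·v=23.6×1.217=28.7212; √(2b)=6.8702; u=(28.7212+15.639)/6.8702=6.4569, w=(28.7212−15.639)/6.8702=1.9042
k=4: b·v=23.6×(-2.778)=-65.5608; √(2b)=6.8702; u=(-65.5608+(-34.271))/6.8702=-14.5311, w=(-65.5608−(-34.271))/6.8702=-4.5544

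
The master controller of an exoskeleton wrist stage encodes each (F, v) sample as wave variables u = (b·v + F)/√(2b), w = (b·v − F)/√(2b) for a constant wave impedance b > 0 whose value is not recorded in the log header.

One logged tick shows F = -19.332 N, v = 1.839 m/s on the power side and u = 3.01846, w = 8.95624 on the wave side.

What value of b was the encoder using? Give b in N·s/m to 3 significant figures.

u + w = 11.9747;  u + w = √(2b)·v, so √(2b) = 11.9747/1.839 = 6.5115.
b = (√(2b))²/2 = 42.4000/2 = 21.2000.
(Check via u − w = 2F/√(2b): u − w = -5.9378, 2F/√(2b) = -5.9378.)

b = 21.2 N·s/m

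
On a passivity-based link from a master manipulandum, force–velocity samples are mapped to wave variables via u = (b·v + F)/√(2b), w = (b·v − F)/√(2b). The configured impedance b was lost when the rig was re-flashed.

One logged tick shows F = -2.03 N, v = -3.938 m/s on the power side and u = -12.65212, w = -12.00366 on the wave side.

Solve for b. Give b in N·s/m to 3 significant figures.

b = 19.6 N·s/m

u + w = -24.655780;  u + w = √(2b)·v, so √(2b) = -24.655780/(-3.938) = 6.260990.
b = (√(2b))²/2 = 39.200000/2 = 19.600000.
(Check via u − w = 2F/√(2b): u − w = -0.648460, 2F/√(2b) = -0.648460.)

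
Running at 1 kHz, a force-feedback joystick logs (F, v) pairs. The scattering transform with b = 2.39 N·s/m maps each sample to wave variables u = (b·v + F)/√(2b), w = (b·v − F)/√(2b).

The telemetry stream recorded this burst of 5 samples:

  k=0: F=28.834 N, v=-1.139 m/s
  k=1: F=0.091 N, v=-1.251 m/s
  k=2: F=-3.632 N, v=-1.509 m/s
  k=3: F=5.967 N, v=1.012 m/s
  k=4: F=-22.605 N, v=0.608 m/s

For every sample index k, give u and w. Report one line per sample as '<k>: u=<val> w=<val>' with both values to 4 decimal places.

k=0: b·v=2.39×(-1.139)=-2.7222; √(2b)=2.1863; u=(-2.7222+28.834)/2.1863=11.9433, w=(-2.7222−28.834)/2.1863=-14.4335
k=1: b·v=2.39×(-1.251)=-2.9899; √(2b)=2.1863; u=(-2.9899+0.091)/2.1863=-1.3259, w=(-2.9899−0.091)/2.1863=-1.4092
k=2: b·v=2.39×(-1.509)=-3.6065; √(2b)=2.1863; u=(-3.6065+(-3.632))/2.1863=-3.3108, w=(-3.6065−(-3.632))/2.1863=0.0117
k=3: b·v=2.39×1.012=2.4187; √(2b)=2.1863; u=(2.4187+5.967)/2.1863=3.8355, w=(2.4187−5.967)/2.1863=-1.6230
k=4: b·v=2.39×0.608=1.4531; √(2b)=2.1863; u=(1.4531+(-22.605))/2.1863=-9.6746, w=(1.4531−(-22.605))/2.1863=11.0039

0: u=11.9433 w=-14.4335
1: u=-1.3259 w=-1.4092
2: u=-3.3108 w=0.0117
3: u=3.8355 w=-1.6230
4: u=-9.6746 w=11.0039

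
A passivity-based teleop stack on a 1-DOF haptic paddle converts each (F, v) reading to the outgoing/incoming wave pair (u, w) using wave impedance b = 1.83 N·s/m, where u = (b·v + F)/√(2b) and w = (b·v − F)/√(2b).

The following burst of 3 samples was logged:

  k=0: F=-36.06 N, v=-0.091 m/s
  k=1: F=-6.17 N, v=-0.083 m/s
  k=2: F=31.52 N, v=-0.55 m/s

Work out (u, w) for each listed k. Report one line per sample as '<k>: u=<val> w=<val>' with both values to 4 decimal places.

k=0: b·v=1.83×(-0.091)=-0.1665; √(2b)=1.9131; u=(-0.1665+(-36.06))/1.9131=-18.9359, w=(-0.1665−(-36.06))/1.9131=18.7618
k=1: b·v=1.83×(-0.083)=-0.1519; √(2b)=1.9131; u=(-0.1519+(-6.17))/1.9131=-3.3045, w=(-0.1519−(-6.17))/1.9131=3.1457
k=2: b·v=1.83×(-0.55)=-1.0065; √(2b)=1.9131; u=(-1.0065+31.52)/1.9131=15.9497, w=(-1.0065−31.52)/1.9131=-17.0019

0: u=-18.9359 w=18.7618
1: u=-3.3045 w=3.1457
2: u=15.9497 w=-17.0019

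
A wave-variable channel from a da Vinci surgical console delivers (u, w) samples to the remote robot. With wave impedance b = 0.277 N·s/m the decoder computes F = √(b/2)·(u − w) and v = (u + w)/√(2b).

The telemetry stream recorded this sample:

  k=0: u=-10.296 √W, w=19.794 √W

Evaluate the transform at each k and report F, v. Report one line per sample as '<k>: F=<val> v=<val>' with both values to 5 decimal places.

k=0: u−w=-30.09000, u+w=9.49800; √(b/2)=0.37216, √(2b)=0.74431; F=0.37216×(-30.09)=-11.19817, v=9.49800/0.74431=12.76078

0: F=-11.19817 v=12.76078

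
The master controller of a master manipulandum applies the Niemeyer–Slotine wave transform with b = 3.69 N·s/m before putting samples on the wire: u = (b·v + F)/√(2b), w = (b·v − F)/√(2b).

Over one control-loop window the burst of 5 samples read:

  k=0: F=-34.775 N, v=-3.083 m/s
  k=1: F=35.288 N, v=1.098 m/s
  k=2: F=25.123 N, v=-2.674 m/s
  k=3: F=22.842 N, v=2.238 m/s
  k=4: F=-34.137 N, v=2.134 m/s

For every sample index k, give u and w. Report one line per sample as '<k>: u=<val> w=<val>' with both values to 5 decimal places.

0: u=-16.98852 w=8.61319
1: u=14.48111 w=-11.49827
2: u=5.61579 w=-12.88002
3: u=11.44815 w=-5.36836
4: u=-9.66737 w=15.46463

k=0: b·v=3.69×(-3.083)=-11.37627; √(2b)=2.71662; u=(-11.37627+(-34.775))/2.71662=-16.98852, w=(-11.37627−(-34.775))/2.71662=8.61319
k=1: b·v=3.69×1.098=4.05162; √(2b)=2.71662; u=(4.05162+35.288)/2.71662=14.48111, w=(4.05162−35.288)/2.71662=-11.49827
k=2: b·v=3.69×(-2.674)=-9.86706; √(2b)=2.71662; u=(-9.86706+25.123)/2.71662=5.61579, w=(-9.86706−25.123)/2.71662=-12.88002
k=3: b·v=3.69×2.238=8.25822; √(2b)=2.71662; u=(8.25822+22.842)/2.71662=11.44815, w=(8.25822−22.842)/2.71662=-5.36836
k=4: b·v=3.69×2.134=7.87446; √(2b)=2.71662; u=(7.87446+(-34.137))/2.71662=-9.66737, w=(7.87446−(-34.137))/2.71662=15.46463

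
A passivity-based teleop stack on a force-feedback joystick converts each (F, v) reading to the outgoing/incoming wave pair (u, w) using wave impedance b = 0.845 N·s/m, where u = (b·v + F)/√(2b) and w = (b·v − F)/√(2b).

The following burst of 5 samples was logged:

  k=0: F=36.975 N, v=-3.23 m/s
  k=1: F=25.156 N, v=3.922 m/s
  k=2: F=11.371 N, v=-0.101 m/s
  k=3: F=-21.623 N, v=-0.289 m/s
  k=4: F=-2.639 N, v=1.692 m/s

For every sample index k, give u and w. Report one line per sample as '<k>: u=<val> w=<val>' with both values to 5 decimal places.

k=0: b·v=0.845×(-3.23)=-2.72935; √(2b)=1.30000; u=(-2.72935+36.975)/1.30000=26.34281, w=(-2.72935−36.975)/1.30000=-30.54181
k=1: b·v=0.845×3.922=3.31409; √(2b)=1.30000; u=(3.31409+25.156)/1.30000=21.90007, w=(3.31409−25.156)/1.30000=-16.80147
k=2: b·v=0.845×(-0.101)=-0.08535; √(2b)=1.30000; u=(-0.08535+11.371)/1.30000=8.68127, w=(-0.08535−11.371)/1.30000=-8.81257
k=3: b·v=0.845×(-0.289)=-0.24420; √(2b)=1.30000; u=(-0.24420+(-21.623))/1.30000=-16.82093, w=(-0.24420−(-21.623))/1.30000=16.44523
k=4: b·v=0.845×1.692=1.42974; √(2b)=1.30000; u=(1.42974+(-2.639))/1.30000=-0.93020, w=(1.42974−(-2.639))/1.30000=3.12980

0: u=26.34281 w=-30.54181
1: u=21.90007 w=-16.80147
2: u=8.68127 w=-8.81257
3: u=-16.82093 w=16.44523
4: u=-0.93020 w=3.12980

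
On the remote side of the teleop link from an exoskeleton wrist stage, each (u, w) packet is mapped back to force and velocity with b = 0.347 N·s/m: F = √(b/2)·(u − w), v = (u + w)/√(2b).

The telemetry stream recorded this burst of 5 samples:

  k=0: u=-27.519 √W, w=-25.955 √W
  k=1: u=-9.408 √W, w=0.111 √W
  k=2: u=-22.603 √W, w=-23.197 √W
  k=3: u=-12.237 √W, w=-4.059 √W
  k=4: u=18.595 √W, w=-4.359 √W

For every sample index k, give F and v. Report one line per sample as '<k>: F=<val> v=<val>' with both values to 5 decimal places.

0: F=-0.65146 v=-64.18934
1: F=-3.96498 v=-11.15997
2: F=0.24742 v=-54.97760
3: F=-3.40641 v=-19.56146
4: F=9.56111 v=17.08867

k=0: u−w=-1.56400, u+w=-53.47400; √(b/2)=0.41653, √(2b)=0.83307; F=0.41653×(-1.564)=-0.65146, v=-53.47400/0.83307=-64.18934
k=1: u−w=-9.51900, u+w=-9.29700; √(b/2)=0.41653, √(2b)=0.83307; F=0.41653×(-9.519)=-3.96498, v=-9.29700/0.83307=-11.15997
k=2: u−w=0.59400, u+w=-45.80000; √(b/2)=0.41653, √(2b)=0.83307; F=0.41653×0.594=0.24742, v=-45.80000/0.83307=-54.97760
k=3: u−w=-8.17800, u+w=-16.29600; √(b/2)=0.41653, √(2b)=0.83307; F=0.41653×(-8.178)=-3.40641, v=-16.29600/0.83307=-19.56146
k=4: u−w=22.95400, u+w=14.23600; √(b/2)=0.41653, √(2b)=0.83307; F=0.41653×22.954=9.56111, v=14.23600/0.83307=17.08867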